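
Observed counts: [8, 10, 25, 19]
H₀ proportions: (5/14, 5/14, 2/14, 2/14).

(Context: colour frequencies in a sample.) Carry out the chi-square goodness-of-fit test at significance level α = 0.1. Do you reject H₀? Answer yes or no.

reject H₀: yes

n = 62; E_i = n·p_i = [22.14, 22.14, 8.86, 8.86]
χ² = (8−22.14)²/22.14 + (10−22.14)²/22.14 + (25−8.86)²/8.86 + (19−8.86)²/8.86 = 56.7290
df = 3
p-value (upper-tail) = 0.00000
At α=0.1: p < α → reject H₀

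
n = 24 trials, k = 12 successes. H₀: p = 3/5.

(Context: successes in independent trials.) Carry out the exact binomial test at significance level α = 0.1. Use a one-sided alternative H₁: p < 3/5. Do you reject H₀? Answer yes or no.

reject H₀: no

Exact binomial: n=24, k=12, p₀=3/5=0.6000
P(X≤12) from Σ C(n,i)·p₀^i·(1−p₀)^(n−i)
p-value (one-sided, H₁ less) = 0.21302
At α=0.1: p ≥ α → fail to reject H₀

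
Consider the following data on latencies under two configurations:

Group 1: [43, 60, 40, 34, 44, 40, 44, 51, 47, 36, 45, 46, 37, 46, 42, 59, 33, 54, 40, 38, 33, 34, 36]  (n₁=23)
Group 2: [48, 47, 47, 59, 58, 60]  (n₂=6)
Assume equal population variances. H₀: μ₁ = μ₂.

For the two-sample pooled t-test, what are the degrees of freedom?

df = n₁ + n₂ − 2 = 23 + 6 − 2 = 27

degrees of freedom = 27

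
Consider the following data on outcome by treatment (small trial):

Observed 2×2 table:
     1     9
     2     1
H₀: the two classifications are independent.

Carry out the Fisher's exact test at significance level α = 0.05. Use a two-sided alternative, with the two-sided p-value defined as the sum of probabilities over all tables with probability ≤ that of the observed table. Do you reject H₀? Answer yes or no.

Margins: r₁=10, r₂=3, c₁=3, c₂=10, n=13
p_obs = C(10,1)·C(3,2)/C(13,3); sum pmf over tables with pmf ≤ p_obs
p-value (two-sided) = 0.10839
At α=0.05: p ≥ α → fail to reject H₀

reject H₀: no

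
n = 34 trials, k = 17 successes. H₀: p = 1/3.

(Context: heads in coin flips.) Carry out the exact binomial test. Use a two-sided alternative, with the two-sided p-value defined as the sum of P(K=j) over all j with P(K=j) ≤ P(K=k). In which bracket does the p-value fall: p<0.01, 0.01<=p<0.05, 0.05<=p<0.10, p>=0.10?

p-value bracket: 0.01<=p<0.05

Exact binomial: n=34, k=17, p₀=1/3=0.3333
P(X=j) = C(n,j)·p₀^j·(1−p₀)^(n−j); p = Σ P(X=j) over j with P(X=j) ≤ P(X=17)
p-value (two-sided) = 0.04553
→ bracket: 0.01<=p<0.05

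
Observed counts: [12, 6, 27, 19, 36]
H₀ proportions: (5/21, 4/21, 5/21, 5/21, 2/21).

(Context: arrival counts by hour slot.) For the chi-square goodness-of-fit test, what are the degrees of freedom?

degrees of freedom = 4

df = k − 1 = 5 − 1 = 4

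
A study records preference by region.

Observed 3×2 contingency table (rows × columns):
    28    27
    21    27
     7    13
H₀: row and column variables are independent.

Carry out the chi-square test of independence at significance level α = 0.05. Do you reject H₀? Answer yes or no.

reject H₀: no

Row totals [55, 48, 20], col totals [56, 67], n=123
χ² = (28−25.04)²/25.04 + (27−29.96)²/29.96 + (21−21.85)²/21.85 + (27−26.15)²/26.15 + (7−9.11)²/9.11 + (13−10.89)²/10.89 = 1.5972
df = 2
p-value (upper-tail) = 0.44995
At α=0.05: p ≥ α → fail to reject H₀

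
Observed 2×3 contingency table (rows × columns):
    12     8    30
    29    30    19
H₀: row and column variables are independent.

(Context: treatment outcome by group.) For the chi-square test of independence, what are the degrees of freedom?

df = (r−1)(c−1) = (2−1)·(3−1) = 2

degrees of freedom = 2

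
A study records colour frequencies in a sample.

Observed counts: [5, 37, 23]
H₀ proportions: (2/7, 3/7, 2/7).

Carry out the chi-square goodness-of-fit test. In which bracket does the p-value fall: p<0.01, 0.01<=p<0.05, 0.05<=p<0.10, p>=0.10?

p-value bracket: p<0.01

n = 65; E_i = n·p_i = [18.57, 27.86, 18.57]
χ² = (5−18.57)²/18.57 + (37−27.86)²/27.86 + (23−18.57)²/18.57 = 13.9744
df = 2
p-value (upper-tail) = 0.00092
→ bracket: p<0.01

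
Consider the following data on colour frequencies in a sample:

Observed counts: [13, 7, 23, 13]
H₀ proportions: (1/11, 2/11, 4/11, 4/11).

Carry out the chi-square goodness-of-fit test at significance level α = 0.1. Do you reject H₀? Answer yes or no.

reject H₀: yes

n = 56; E_i = n·p_i = [5.09, 10.18, 20.36, 20.36]
χ² = (13−5.09)²/5.09 + (7−10.18)²/10.18 + (23−20.36)²/20.36 + (13−20.36)²/20.36 = 16.2857
df = 3
p-value (upper-tail) = 0.00099
At α=0.1: p < α → reject H₀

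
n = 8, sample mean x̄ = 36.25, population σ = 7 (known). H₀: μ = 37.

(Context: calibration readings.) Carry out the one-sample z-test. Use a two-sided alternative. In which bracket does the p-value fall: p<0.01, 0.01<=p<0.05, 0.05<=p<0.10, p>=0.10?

SE = σ/√n = 7/√8 = 2.4749
z = (x̄−μ₀)/SE = (36.25−37)/2.4749 = -0.3030
p-value (two-sided) = 0.76185
→ bracket: p>=0.10

p-value bracket: p>=0.10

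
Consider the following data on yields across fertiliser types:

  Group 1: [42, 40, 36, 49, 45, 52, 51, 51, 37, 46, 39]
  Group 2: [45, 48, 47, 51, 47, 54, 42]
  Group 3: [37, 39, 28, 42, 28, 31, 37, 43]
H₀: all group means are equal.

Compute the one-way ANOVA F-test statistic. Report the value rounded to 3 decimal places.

Group means [44.36, 47.71, 35.62], grand mean 42.577
SSB = Σnᵢ(x̄ᵢ−x̄)² = 606.497; SSW = ΣΣ(x−x̄ᵢ)² = 687.849
MSB = 606.497/2 = 303.2486; MSW = 687.849/23 = 29.9065
F = MSB/MSW = 10.1399
df = (2, 23)

test statistic = 10.140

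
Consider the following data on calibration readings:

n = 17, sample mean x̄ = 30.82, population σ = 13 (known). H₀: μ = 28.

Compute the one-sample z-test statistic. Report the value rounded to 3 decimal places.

SE = σ/√n = 13/√17 = 3.1530
z = (x̄−μ₀)/SE = (30.82−28)/3.1530 = 0.8944

test statistic = 0.894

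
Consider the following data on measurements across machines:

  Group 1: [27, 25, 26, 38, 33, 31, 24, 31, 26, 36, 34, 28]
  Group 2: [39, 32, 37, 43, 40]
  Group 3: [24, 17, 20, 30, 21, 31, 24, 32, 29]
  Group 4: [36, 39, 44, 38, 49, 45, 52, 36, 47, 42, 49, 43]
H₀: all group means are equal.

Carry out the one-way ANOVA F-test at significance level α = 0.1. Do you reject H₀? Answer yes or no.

Group means [29.92, 38.20, 25.33, 43.33], grand mean 34.158
SSB = Σnᵢ(x̄ᵢ−x̄)² = 2008.669; SSW = ΣΣ(x−x̄ᵢ)² = 844.383
MSB = 2008.669/3 = 669.5564; MSW = 844.383/34 = 24.8348
F = MSB/MSW = 26.9604
df = (3, 34)
p-value (upper-tail) = 0.00000
At α=0.1: p < α → reject H₀

reject H₀: yes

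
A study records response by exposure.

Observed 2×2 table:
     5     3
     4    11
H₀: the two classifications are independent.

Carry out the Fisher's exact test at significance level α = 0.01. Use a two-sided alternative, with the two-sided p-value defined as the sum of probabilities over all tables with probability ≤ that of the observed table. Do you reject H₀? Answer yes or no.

reject H₀: no

Margins: r₁=8, r₂=15, c₁=9, c₂=14, n=23
p_obs = C(8,5)·C(15,4)/C(23,9); sum pmf over tables with pmf ≤ p_obs
p-value (two-sided) = 0.17930
At α=0.01: p ≥ α → fail to reject H₀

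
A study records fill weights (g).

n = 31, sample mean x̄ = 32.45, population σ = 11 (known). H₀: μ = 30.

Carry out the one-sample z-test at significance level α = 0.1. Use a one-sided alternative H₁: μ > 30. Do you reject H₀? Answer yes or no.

reject H₀: no

SE = σ/√n = 11/√31 = 1.9757
z = (x̄−μ₀)/SE = (32.45−30)/1.9757 = 1.2401
p-value (one-sided, H₁ greater) = 0.10747
At α=0.1: p ≥ α → fail to reject H₀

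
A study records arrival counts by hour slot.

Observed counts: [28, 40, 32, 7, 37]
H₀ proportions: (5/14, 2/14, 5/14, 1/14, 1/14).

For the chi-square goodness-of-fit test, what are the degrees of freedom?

df = k − 1 = 5 − 1 = 4

degrees of freedom = 4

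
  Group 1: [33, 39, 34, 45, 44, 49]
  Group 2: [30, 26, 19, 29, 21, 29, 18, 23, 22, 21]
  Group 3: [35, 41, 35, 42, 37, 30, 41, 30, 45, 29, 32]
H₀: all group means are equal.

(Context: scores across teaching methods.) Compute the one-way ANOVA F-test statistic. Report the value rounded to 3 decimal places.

Group means [40.67, 23.80, 36.09], grand mean 32.556
SSB = Σnᵢ(x̄ᵢ−x̄)² = 1298.824; SSW = ΣΣ(x−x̄ᵢ)² = 685.842
MSB = 1298.824/2 = 649.4121; MSW = 685.842/24 = 28.5768
F = MSB/MSW = 22.7252
df = (2, 24)

test statistic = 22.725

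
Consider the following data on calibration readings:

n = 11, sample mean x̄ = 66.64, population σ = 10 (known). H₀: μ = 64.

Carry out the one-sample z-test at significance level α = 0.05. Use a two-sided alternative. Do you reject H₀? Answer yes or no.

reject H₀: no

SE = σ/√n = 10/√11 = 3.0151
z = (x̄−μ₀)/SE = (66.64−64)/3.0151 = 0.8756
p-value (two-sided) = 0.38125
At α=0.05: p ≥ α → fail to reject H₀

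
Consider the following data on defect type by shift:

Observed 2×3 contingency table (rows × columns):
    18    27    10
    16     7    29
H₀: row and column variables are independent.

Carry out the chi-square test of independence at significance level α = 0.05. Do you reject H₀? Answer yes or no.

reject H₀: yes

Row totals [55, 52], col totals [34, 34, 39], n=107
χ² = (18−17.48)²/17.48 + (27−17.48)²/17.48 + (10−20.05)²/20.05 + (16−16.52)²/16.52 + (7−16.52)²/16.52 + (29−18.95)²/18.95 = 21.0712
df = 2
p-value (upper-tail) = 0.00003
At α=0.05: p < α → reject H₀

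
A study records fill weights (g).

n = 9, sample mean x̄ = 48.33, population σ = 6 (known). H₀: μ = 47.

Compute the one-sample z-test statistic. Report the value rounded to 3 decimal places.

SE = σ/√n = 6/√9 = 2.0000
z = (x̄−μ₀)/SE = (48.33−47)/2.0000 = 0.6650

test statistic = 0.665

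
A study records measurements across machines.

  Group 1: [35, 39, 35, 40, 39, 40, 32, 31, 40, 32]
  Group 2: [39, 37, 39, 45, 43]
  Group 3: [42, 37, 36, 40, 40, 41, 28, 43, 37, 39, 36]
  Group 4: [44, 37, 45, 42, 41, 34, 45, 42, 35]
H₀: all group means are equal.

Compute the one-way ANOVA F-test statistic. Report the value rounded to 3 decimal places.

Group means [36.30, 40.60, 38.09, 40.56], grand mean 38.571
SSB = Σnᵢ(x̄ᵢ−x̄)² = 110.140; SSW = ΣΣ(x−x̄ᵢ)² = 478.431
MSB = 110.140/3 = 36.7134; MSW = 478.431/31 = 15.4333
F = MSB/MSW = 2.3788
df = (3, 31)

test statistic = 2.379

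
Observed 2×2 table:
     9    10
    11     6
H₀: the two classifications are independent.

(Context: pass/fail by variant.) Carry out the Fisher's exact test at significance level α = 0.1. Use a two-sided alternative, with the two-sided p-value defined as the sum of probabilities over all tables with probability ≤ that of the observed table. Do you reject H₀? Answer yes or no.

reject H₀: no

Margins: r₁=19, r₂=17, c₁=20, c₂=16, n=36
p_obs = C(19,9)·C(17,11)/C(36,20); sum pmf over tables with pmf ≤ p_obs
p-value (two-sided) = 0.33511
At α=0.1: p ≥ α → fail to reject H₀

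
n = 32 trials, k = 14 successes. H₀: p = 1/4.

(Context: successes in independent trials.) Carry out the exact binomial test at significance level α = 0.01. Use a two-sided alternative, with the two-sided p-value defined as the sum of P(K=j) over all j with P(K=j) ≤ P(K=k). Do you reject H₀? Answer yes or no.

Exact binomial: n=32, k=14, p₀=1/4=0.2500
P(X=j) = C(n,j)·p₀^j·(1−p₀)^(n−j); p = Σ P(X=j) over j with P(X=j) ≤ P(X=14)
p-value (two-sided) = 0.02257
At α=0.01: p ≥ α → fail to reject H₀

reject H₀: no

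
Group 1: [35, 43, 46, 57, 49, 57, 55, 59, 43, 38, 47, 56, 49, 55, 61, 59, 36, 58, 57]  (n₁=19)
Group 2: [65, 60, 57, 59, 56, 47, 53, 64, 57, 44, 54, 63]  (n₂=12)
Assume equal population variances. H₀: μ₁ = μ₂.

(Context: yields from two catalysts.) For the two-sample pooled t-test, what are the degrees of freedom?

df = n₁ + n₂ − 2 = 19 + 12 − 2 = 29

degrees of freedom = 29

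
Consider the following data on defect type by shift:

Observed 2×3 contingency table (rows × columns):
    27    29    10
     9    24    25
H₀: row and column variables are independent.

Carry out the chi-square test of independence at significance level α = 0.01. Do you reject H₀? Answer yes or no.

Row totals [66, 58], col totals [36, 53, 35], n=124
χ² = (27−19.16)²/19.16 + (29−28.21)²/28.21 + (10−18.63)²/18.63 + (9−16.84)²/16.84 + (24−24.79)²/24.79 + (25−16.37)²/16.37 = 15.4484
df = 2
p-value (upper-tail) = 0.00044
At α=0.01: p < α → reject H₀

reject H₀: yes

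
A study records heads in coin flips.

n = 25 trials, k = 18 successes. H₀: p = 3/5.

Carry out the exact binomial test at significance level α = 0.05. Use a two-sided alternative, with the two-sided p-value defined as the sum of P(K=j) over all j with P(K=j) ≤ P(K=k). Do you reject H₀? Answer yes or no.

reject H₀: no

Exact binomial: n=25, k=18, p₀=3/5=0.6000
P(X=j) = C(n,j)·p₀^j·(1−p₀)^(n−j); p = Σ P(X=j) over j with P(X=j) ≤ P(X=18)
p-value (two-sided) = 0.30732
At α=0.05: p ≥ α → fail to reject H₀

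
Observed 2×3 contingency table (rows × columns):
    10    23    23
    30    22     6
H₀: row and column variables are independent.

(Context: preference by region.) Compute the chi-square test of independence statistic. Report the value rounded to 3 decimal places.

test statistic = 19.959

Row totals [56, 58], col totals [40, 45, 29], n=114
χ² = (10−19.65)²/19.65 + (23−22.11)²/22.11 + (23−14.25)²/14.25 + (30−20.35)²/20.35 + (22−22.89)²/22.89 + (6−14.75)²/14.75 = 19.9588
df = 2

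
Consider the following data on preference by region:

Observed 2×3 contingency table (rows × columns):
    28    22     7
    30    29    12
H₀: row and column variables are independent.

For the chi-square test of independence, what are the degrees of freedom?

df = (r−1)(c−1) = (2−1)·(3−1) = 2

degrees of freedom = 2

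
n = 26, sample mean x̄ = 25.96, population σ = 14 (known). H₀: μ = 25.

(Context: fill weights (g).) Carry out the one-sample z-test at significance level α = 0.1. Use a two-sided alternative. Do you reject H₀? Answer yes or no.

SE = σ/√n = 14/√26 = 2.7456
z = (x̄−μ₀)/SE = (25.96−25)/2.7456 = 0.3496
p-value (two-sided) = 0.72660
At α=0.1: p ≥ α → fail to reject H₀

reject H₀: no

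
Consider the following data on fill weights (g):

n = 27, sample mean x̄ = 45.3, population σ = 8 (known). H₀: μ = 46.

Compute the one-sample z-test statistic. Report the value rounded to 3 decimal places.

SE = σ/√n = 8/√27 = 1.5396
z = (x̄−μ₀)/SE = (45.3−46)/1.5396 = -0.4547

test statistic = -0.455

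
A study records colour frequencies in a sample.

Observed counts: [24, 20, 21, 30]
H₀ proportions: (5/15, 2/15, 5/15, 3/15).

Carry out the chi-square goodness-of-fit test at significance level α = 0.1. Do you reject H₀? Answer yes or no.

reject H₀: yes

n = 95; E_i = n·p_i = [31.67, 12.67, 31.67, 19.00]
χ² = (24−31.67)²/31.67 + (20−12.67)²/12.67 + (21−31.67)²/31.67 + (30−19.00)²/19.00 = 16.0632
df = 3
p-value (upper-tail) = 0.00110
At α=0.1: p < α → reject H₀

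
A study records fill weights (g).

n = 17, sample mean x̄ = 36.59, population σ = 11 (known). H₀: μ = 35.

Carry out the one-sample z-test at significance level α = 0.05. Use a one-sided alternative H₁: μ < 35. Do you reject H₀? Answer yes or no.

reject H₀: no

SE = σ/√n = 11/√17 = 2.6679
z = (x̄−μ₀)/SE = (36.59−35)/2.6679 = 0.5960
p-value (one-sided, H₁ less) = 0.72440
At α=0.05: p ≥ α → fail to reject H₀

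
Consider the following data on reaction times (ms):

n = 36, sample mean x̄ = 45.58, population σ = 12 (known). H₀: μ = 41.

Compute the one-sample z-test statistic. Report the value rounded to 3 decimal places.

test statistic = 2.290

SE = σ/√n = 12/√36 = 2.0000
z = (x̄−μ₀)/SE = (45.58−41)/2.0000 = 2.2900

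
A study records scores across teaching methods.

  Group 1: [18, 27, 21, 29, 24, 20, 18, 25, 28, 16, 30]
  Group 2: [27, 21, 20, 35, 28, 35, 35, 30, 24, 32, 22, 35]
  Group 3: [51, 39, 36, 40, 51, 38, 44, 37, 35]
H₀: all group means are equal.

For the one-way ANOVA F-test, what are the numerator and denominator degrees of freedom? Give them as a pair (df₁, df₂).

k = 3 groups, N = 32 total
df = (k−1, N−k) = (3−1, 32−3) = (2, 29)

degrees of freedom = [2, 29]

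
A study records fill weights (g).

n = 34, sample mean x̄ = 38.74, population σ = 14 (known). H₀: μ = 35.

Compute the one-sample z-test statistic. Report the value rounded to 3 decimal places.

test statistic = 1.558

SE = σ/√n = 14/√34 = 2.4010
z = (x̄−μ₀)/SE = (38.74−35)/2.4010 = 1.5577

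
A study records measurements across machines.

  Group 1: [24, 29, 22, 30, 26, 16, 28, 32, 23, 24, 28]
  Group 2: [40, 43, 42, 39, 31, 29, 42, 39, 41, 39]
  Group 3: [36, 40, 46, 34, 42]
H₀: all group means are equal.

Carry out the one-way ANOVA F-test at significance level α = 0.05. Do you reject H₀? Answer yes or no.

reject H₀: yes

Group means [25.64, 38.50, 39.60], grand mean 33.269
SSB = Σnᵢ(x̄ᵢ−x̄)² = 1114.870; SSW = ΣΣ(x−x̄ᵢ)² = 492.245
MSB = 1114.870/2 = 557.4350; MSW = 492.245/23 = 21.4020
F = MSB/MSW = 26.0460
df = (2, 23)
p-value (upper-tail) = 0.00000
At α=0.05: p < α → reject H₀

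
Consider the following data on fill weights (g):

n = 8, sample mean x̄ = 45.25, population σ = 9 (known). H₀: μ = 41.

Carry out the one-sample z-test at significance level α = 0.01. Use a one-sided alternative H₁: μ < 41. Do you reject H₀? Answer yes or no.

SE = σ/√n = 9/√8 = 3.1820
z = (x̄−μ₀)/SE = (45.25−41)/3.1820 = 1.3356
p-value (one-sided, H₁ less) = 0.90917
At α=0.01: p ≥ α → fail to reject H₀

reject H₀: no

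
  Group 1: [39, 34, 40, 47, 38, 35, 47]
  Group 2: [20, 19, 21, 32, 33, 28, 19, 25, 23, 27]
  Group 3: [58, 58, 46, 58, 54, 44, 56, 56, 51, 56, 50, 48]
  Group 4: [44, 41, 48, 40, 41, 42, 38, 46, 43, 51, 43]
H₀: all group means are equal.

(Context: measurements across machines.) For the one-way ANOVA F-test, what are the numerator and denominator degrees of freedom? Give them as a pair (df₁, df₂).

degrees of freedom = [3, 36]

k = 4 groups, N = 40 total
df = (k−1, N−k) = (4−1, 40−4) = (3, 36)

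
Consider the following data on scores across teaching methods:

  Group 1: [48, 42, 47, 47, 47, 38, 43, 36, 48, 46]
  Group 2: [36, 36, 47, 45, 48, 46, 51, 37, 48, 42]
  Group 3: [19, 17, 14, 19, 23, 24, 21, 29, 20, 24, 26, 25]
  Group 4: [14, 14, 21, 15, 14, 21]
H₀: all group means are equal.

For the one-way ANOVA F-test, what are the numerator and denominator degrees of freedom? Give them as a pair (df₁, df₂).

k = 4 groups, N = 38 total
df = (k−1, N−k) = (4−1, 38−4) = (3, 34)

degrees of freedom = [3, 34]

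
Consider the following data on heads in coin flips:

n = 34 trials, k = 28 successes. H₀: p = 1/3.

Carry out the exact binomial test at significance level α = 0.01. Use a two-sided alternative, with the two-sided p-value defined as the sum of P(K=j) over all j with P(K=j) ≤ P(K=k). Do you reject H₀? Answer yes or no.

Exact binomial: n=34, k=28, p₀=1/3=0.3333
P(X=j) = C(n,j)·p₀^j·(1−p₀)^(n−j); p = Σ P(X=j) over j with P(X=j) ≤ P(X=28)
p-value (two-sided) = 0.00000
At α=0.01: p < α → reject H₀

reject H₀: yes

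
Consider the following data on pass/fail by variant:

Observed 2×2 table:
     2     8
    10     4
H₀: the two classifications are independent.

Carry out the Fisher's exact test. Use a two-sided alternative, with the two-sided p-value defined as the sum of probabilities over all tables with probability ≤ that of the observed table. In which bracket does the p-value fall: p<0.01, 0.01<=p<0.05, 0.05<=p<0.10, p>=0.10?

Margins: r₁=10, r₂=14, c₁=12, c₂=12, n=24
p_obs = C(10,2)·C(14,10)/C(24,12); sum pmf over tables with pmf ≤ p_obs
p-value (two-sided) = 0.03607
→ bracket: 0.01<=p<0.05

p-value bracket: 0.01<=p<0.05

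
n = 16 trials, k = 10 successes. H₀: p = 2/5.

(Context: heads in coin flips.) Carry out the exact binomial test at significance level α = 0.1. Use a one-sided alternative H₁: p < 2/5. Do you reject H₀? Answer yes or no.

Exact binomial: n=16, k=10, p₀=2/5=0.4000
P(X≤10) from Σ C(n,i)·p₀^i·(1−p₀)^(n−i)
p-value (one-sided, H₁ less) = 0.98086
At α=0.1: p ≥ α → fail to reject H₀

reject H₀: no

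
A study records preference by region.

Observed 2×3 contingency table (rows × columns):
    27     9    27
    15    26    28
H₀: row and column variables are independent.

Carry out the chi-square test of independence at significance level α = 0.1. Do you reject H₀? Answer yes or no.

reject H₀: yes

Row totals [63, 69], col totals [42, 35, 55], n=132
χ² = (27−20.05)²/20.05 + (9−16.70)²/16.70 + (27−26.25)²/26.25 + (15−21.95)²/21.95 + (26−18.30)²/18.30 + (28−28.75)²/28.75 = 11.4548
df = 2
p-value (upper-tail) = 0.00326
At α=0.1: p < α → reject H₀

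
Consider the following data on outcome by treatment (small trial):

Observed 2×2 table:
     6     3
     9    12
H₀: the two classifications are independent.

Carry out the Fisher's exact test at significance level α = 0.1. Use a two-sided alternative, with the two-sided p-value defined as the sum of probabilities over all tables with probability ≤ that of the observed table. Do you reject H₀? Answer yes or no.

Margins: r₁=9, r₂=21, c₁=15, c₂=15, n=30
p_obs = C(9,6)·C(21,9)/C(30,15); sum pmf over tables with pmf ≤ p_obs
p-value (two-sided) = 0.42699
At α=0.1: p ≥ α → fail to reject H₀

reject H₀: no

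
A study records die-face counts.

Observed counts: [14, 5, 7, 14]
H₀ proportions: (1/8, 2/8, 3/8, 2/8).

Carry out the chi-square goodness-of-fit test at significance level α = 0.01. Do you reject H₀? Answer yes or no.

n = 40; E_i = n·p_i = [5.00, 10.00, 15.00, 10.00]
χ² = (14−5.00)²/5.00 + (5−10.00)²/10.00 + (7−15.00)²/15.00 + (14−10.00)²/10.00 = 24.5667
df = 3
p-value (upper-tail) = 0.00002
At α=0.01: p < α → reject H₀

reject H₀: yes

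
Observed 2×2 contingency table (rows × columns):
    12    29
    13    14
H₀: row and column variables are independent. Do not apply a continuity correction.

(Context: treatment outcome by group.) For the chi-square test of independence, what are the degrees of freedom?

degrees of freedom = 1

df = (r−1)(c−1) = (2−1)·(2−1) = 1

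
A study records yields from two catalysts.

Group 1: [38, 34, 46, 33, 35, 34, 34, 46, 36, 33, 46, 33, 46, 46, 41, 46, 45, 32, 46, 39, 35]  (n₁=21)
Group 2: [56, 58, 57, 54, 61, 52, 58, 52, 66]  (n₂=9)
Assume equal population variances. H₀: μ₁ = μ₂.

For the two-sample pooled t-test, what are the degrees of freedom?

degrees of freedom = 28

df = n₁ + n₂ − 2 = 21 + 9 − 2 = 28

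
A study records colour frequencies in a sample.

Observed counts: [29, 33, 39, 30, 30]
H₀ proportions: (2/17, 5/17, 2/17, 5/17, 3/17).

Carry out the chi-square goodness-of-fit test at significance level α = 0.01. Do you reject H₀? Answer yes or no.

n = 161; E_i = n·p_i = [18.94, 47.35, 18.94, 47.35, 28.41]
χ² = (29−18.94)²/18.94 + (33−47.35)²/47.35 + (39−18.94)²/18.94 + (30−47.35)²/47.35 + (30−28.41)²/28.41 = 37.3826
df = 4
p-value (upper-tail) = 0.00000
At α=0.01: p < α → reject H₀

reject H₀: yes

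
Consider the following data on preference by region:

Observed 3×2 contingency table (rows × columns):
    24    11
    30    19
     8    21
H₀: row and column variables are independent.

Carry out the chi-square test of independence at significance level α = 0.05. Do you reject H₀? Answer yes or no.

reject H₀: yes

Row totals [35, 49, 29], col totals [62, 51], n=113
χ² = (24−19.20)²/19.20 + (11−15.80)²/15.80 + (30−26.88)²/26.88 + (19−22.12)²/22.12 + (8−15.91)²/15.91 + (21−13.09)²/13.09 = 12.1701
df = 2
p-value (upper-tail) = 0.00228
At α=0.05: p < α → reject H₀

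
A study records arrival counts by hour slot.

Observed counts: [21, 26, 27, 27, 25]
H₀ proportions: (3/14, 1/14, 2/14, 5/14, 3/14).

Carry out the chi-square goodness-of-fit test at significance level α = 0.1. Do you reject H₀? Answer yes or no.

reject H₀: yes

n = 126; E_i = n·p_i = [27.00, 9.00, 18.00, 45.00, 27.00]
χ² = (21−27.00)²/27.00 + (26−9.00)²/9.00 + (27−18.00)²/18.00 + (27−45.00)²/45.00 + (25−27.00)²/27.00 = 45.2926
df = 4
p-value (upper-tail) = 0.00000
At α=0.1: p < α → reject H₀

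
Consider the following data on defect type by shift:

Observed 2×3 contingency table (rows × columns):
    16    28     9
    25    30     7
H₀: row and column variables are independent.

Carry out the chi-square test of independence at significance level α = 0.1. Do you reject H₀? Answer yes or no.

reject H₀: no

Row totals [53, 62], col totals [41, 58, 16], n=115
χ² = (16−18.90)²/18.90 + (28−26.73)²/26.73 + (9−7.37)²/7.37 + (25−22.10)²/22.10 + (30−31.27)²/31.27 + (7−8.63)²/8.63 = 1.6000
df = 2
p-value (upper-tail) = 0.44932
At α=0.1: p ≥ α → fail to reject H₀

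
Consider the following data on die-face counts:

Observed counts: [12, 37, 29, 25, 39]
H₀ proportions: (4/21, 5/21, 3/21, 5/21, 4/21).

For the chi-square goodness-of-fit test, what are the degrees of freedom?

df = k − 1 = 5 − 1 = 4

degrees of freedom = 4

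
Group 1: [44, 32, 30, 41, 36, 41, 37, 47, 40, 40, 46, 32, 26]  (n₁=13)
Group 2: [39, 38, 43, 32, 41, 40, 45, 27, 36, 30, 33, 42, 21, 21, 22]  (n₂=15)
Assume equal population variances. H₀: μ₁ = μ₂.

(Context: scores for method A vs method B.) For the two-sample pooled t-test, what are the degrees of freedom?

degrees of freedom = 26

df = n₁ + n₂ − 2 = 13 + 15 − 2 = 26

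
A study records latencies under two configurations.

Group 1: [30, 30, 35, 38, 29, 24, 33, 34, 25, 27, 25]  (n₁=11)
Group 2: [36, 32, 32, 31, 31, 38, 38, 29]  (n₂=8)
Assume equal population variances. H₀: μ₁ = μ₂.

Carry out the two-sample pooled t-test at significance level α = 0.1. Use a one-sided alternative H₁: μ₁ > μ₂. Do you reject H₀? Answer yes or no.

x̄₁=30.000, s₁=4.583, n₁=11
x̄₂=33.375, s₂=3.462, n₂=8
s_p² = [10·4.583² + 7·3.462²]/17 = 17.2868
SE = √(s_p²·(1/11+1/8)) = 1.9319
t = (30.000−33.375)/1.9319 = -1.7470
df = 17
p-value (one-sided, H₁ greater) = 0.95066
At α=0.1: p ≥ α → fail to reject H₀

reject H₀: no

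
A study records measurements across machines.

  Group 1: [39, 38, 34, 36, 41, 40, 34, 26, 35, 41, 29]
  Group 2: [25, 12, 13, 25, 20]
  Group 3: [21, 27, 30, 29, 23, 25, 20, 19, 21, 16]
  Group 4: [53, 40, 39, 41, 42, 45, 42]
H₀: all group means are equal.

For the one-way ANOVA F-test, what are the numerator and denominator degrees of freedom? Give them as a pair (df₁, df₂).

degrees of freedom = [3, 29]

k = 4 groups, N = 33 total
df = (k−1, N−k) = (4−1, 33−4) = (3, 29)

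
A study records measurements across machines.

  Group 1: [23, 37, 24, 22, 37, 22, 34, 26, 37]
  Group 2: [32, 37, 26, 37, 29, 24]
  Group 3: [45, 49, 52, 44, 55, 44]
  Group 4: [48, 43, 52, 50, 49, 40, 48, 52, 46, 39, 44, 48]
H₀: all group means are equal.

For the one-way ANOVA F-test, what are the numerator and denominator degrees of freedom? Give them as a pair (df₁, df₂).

degrees of freedom = [3, 29]

k = 4 groups, N = 33 total
df = (k−1, N−k) = (4−1, 33−4) = (3, 29)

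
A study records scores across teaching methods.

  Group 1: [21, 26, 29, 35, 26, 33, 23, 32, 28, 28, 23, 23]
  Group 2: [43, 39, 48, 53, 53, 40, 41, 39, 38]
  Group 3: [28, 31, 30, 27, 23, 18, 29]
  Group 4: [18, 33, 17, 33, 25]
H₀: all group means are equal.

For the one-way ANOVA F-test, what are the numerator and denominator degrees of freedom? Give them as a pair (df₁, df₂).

degrees of freedom = [3, 29]

k = 4 groups, N = 33 total
df = (k−1, N−k) = (4−1, 33−4) = (3, 29)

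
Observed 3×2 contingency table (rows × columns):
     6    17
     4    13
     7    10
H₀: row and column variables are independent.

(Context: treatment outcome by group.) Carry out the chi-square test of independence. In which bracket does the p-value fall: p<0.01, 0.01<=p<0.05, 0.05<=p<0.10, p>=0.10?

p-value bracket: p>=0.10

Row totals [23, 17, 17], col totals [17, 40], n=57
χ² = (6−6.86)²/6.86 + (17−16.14)²/16.14 + (4−5.07)²/5.07 + (13−11.93)²/11.93 + (7−5.07)²/5.07 + (10−11.93)²/11.93 = 1.5221
df = 2
p-value (upper-tail) = 0.46717
→ bracket: p>=0.10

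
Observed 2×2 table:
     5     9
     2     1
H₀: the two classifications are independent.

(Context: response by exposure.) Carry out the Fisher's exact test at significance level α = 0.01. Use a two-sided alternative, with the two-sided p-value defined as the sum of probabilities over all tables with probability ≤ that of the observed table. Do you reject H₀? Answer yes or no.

Margins: r₁=14, r₂=3, c₁=7, c₂=10, n=17
p_obs = C(14,5)·C(3,2)/C(17,7); sum pmf over tables with pmf ≤ p_obs
p-value (two-sided) = 0.53676
At α=0.01: p ≥ α → fail to reject H₀

reject H₀: no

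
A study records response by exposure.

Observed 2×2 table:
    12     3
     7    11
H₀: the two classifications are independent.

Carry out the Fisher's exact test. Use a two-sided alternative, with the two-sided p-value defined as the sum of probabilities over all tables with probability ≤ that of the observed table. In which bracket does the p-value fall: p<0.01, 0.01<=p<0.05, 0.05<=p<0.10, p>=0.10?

p-value bracket: 0.01<=p<0.05

Margins: r₁=15, r₂=18, c₁=19, c₂=14, n=33
p_obs = C(15,12)·C(18,7)/C(33,19); sum pmf over tables with pmf ≤ p_obs
p-value (two-sided) = 0.03290
→ bracket: 0.01<=p<0.05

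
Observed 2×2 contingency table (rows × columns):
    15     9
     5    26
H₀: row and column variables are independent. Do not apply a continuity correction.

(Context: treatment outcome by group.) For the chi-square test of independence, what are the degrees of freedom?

df = (r−1)(c−1) = (2−1)·(2−1) = 1

degrees of freedom = 1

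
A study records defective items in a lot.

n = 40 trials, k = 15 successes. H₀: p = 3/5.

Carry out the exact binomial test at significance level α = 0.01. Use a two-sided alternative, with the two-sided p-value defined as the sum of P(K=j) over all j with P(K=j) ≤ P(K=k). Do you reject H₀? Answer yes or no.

Exact binomial: n=40, k=15, p₀=3/5=0.6000
P(X=j) = C(n,j)·p₀^j·(1−p₀)^(n−j); p = Σ P(X=j) over j with P(X=j) ≤ P(X=15)
p-value (two-sided) = 0.00540
At α=0.01: p < α → reject H₀

reject H₀: yes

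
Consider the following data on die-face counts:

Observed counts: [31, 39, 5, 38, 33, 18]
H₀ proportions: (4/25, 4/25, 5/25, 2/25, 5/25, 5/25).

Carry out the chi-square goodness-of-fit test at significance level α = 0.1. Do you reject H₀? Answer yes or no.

reject H₀: yes

n = 164; E_i = n·p_i = [26.24, 26.24, 32.80, 13.12, 32.80, 32.80]
χ² = (31−26.24)²/26.24 + (39−26.24)²/26.24 + (5−32.80)²/32.80 + (38−13.12)²/13.12 + (33−32.80)²/32.80 + (18−32.80)²/32.80 = 84.4909
df = 5
p-value (upper-tail) = 0.00000
At α=0.1: p < α → reject H₀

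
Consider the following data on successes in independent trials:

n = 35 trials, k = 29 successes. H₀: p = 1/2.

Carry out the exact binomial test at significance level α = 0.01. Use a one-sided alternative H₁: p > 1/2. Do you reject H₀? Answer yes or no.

Exact binomial: n=35, k=29, p₀=1/2=0.5000
P(X≥29) from Σ C(n,i)·p₀^i·(1−p₀)^(n−i)
p-value (one-sided, H₁ greater) = 0.00006
At α=0.01: p < α → reject H₀

reject H₀: yes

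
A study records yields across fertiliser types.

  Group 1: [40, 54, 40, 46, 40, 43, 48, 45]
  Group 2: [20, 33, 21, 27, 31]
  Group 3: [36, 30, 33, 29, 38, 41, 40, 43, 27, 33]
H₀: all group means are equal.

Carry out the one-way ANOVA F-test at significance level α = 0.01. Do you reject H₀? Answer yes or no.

reject H₀: yes

Group means [44.50, 26.40, 35.00], grand mean 36.435
SSB = Σnᵢ(x̄ᵢ−x̄)² = 1044.452; SSW = ΣΣ(x−x̄ᵢ)² = 571.200
MSB = 1044.452/2 = 522.2261; MSW = 571.200/20 = 28.5600
F = MSB/MSW = 18.2852
df = (2, 20)
p-value (upper-tail) = 0.00003
At α=0.01: p < α → reject H₀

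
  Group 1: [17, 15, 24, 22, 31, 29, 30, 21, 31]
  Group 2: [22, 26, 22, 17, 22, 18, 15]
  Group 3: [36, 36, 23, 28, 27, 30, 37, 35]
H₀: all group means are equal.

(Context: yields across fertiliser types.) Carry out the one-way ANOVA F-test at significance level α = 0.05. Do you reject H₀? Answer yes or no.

reject H₀: yes

Group means [24.44, 20.29, 31.50], grand mean 25.583
SSB = Σnᵢ(x̄ᵢ−x̄)² = 488.183; SSW = ΣΣ(x−x̄ᵢ)² = 575.651
MSB = 488.183/2 = 244.0913; MSW = 575.651/21 = 27.4119
F = MSB/MSW = 8.9046
df = (2, 21)
p-value (upper-tail) = 0.00158
At α=0.05: p < α → reject H₀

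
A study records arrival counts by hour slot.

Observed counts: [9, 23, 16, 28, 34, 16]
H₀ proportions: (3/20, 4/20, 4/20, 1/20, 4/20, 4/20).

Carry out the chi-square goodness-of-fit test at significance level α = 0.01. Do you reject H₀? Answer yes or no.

n = 126; E_i = n·p_i = [18.90, 25.20, 25.20, 6.30, 25.20, 25.20]
χ² = (9−18.90)²/18.90 + (23−25.20)²/25.20 + (16−25.20)²/25.20 + (28−6.30)²/6.30 + (34−25.20)²/25.20 + (16−25.20)²/25.20 = 89.9127
df = 5
p-value (upper-tail) = 0.00000
At α=0.01: p < α → reject H₀

reject H₀: yes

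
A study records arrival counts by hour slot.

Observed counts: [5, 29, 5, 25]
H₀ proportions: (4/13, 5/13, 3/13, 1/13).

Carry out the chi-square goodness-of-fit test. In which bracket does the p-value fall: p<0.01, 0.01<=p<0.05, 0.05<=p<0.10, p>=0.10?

n = 64; E_i = n·p_i = [19.69, 24.62, 14.77, 4.92]
χ² = (5−19.69)²/19.69 + (29−24.62)²/24.62 + (5−14.77)²/14.77 + (25−4.92)²/4.92 = 100.0810
df = 3
p-value (upper-tail) = 0.00000
→ bracket: p<0.01

p-value bracket: p<0.01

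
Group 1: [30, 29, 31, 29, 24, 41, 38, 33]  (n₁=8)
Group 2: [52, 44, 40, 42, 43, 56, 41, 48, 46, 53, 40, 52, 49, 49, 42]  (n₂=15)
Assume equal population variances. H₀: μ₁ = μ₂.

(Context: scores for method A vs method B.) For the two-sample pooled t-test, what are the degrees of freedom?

degrees of freedom = 21

df = n₁ + n₂ − 2 = 8 + 15 − 2 = 21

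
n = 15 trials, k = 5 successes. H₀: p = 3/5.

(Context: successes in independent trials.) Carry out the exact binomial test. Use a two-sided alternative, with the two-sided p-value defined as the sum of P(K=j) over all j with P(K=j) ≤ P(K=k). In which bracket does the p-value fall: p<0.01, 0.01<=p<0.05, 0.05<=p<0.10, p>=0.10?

p-value bracket: 0.05<=p<0.10

Exact binomial: n=15, k=5, p₀=3/5=0.6000
P(X=j) = C(n,j)·p₀^j·(1−p₀)^(n−j); p = Σ P(X=j) over j with P(X=j) ≤ P(X=5)
p-value (two-sided) = 0.06095
→ bracket: 0.05<=p<0.10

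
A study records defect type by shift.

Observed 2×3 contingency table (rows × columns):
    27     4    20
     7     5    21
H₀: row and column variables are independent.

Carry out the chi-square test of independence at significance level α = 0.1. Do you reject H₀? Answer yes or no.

reject H₀: yes

Row totals [51, 33], col totals [34, 9, 41], n=84
χ² = (27−20.64)²/20.64 + (4−5.46)²/5.46 + (20−24.89)²/24.89 + (7−13.36)²/13.36 + (5−3.54)²/3.54 + (21−16.11)²/16.11 = 8.4302
df = 2
p-value (upper-tail) = 0.01477
At α=0.1: p < α → reject H₀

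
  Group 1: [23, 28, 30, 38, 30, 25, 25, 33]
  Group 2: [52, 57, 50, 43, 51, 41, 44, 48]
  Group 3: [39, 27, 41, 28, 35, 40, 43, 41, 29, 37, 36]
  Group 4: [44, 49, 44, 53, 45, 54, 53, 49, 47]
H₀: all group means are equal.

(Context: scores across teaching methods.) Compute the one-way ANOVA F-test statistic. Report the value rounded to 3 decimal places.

Group means [29.00, 48.25, 36.00, 48.67], grand mean 40.333
SSB = Σnᵢ(x̄ᵢ−x̄)² = 2360.500; SSW = ΣΣ(x−x̄ᵢ)² = 813.500
MSB = 2360.500/3 = 786.8333; MSW = 813.500/32 = 25.4219
F = MSB/MSW = 30.9510
df = (3, 32)

test statistic = 30.951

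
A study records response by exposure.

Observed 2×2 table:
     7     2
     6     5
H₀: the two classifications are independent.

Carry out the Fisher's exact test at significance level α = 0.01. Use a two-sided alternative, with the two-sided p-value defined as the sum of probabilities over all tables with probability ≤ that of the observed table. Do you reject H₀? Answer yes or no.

reject H₀: no

Margins: r₁=9, r₂=11, c₁=13, c₂=7, n=20
p_obs = C(9,7)·C(11,6)/C(20,13); sum pmf over tables with pmf ≤ p_obs
p-value (two-sided) = 0.37423
At α=0.01: p ≥ α → fail to reject H₀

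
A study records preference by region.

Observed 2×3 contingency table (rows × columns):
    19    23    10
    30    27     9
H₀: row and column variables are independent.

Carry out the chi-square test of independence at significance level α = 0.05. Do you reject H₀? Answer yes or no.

reject H₀: no

Row totals [52, 66], col totals [49, 50, 19], n=118
χ² = (19−21.59)²/21.59 + (23−22.03)²/22.03 + (10−8.37)²/8.37 + (30−27.41)²/27.41 + (27−27.97)²/27.97 + (9−10.63)²/10.63 = 1.1979
df = 2
p-value (upper-tail) = 0.54940
At α=0.05: p ≥ α → fail to reject H₀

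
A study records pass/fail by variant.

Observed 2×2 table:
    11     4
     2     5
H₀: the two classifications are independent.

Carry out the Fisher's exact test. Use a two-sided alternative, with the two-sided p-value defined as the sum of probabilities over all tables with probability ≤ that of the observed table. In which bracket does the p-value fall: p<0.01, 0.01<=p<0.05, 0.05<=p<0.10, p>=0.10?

Margins: r₁=15, r₂=7, c₁=13, c₂=9, n=22
p_obs = C(15,11)·C(7,2)/C(22,13); sum pmf over tables with pmf ≤ p_obs
p-value (two-sided) = 0.07430
→ bracket: 0.05<=p<0.10

p-value bracket: 0.05<=p<0.10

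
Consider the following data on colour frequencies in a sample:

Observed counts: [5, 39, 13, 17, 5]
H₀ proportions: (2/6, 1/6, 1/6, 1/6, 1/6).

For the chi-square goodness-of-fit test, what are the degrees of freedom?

df = k − 1 = 5 − 1 = 4

degrees of freedom = 4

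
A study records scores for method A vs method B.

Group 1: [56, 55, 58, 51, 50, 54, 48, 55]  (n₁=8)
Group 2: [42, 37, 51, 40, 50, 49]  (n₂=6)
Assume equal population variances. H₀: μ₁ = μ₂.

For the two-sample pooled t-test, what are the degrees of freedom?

degrees of freedom = 12

df = n₁ + n₂ − 2 = 8 + 6 − 2 = 12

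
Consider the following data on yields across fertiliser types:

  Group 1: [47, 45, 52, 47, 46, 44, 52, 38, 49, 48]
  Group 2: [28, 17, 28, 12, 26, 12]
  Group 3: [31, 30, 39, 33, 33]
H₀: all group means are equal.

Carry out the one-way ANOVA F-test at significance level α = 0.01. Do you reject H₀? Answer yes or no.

Group means [46.80, 20.50, 33.20], grand mean 36.048
SSB = Σnᵢ(x̄ᵢ−x̄)² = 2647.052; SSW = ΣΣ(x−x̄ᵢ)² = 497.900
MSB = 2647.052/2 = 1323.5262; MSW = 497.900/18 = 27.6611
F = MSB/MSW = 47.8479
df = (2, 18)
p-value (upper-tail) = 0.00000
At α=0.01: p < α → reject H₀

reject H₀: yes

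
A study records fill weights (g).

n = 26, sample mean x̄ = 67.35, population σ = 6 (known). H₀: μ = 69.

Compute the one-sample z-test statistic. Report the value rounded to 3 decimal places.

test statistic = -1.402

SE = σ/√n = 6/√26 = 1.1767
z = (x̄−μ₀)/SE = (67.35−69)/1.1767 = -1.4022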